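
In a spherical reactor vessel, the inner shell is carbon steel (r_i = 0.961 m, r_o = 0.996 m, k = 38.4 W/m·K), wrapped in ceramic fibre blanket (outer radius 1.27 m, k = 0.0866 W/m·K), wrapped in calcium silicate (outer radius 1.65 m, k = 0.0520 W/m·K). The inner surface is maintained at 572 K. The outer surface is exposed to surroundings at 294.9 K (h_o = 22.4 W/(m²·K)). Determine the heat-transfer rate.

Resistance network (inner→outer):
  R_carbon steel = (1/0.961 − 1/0.996)/(4πk) = 0.03657/(4π·38.4) = 7.578×10^-5 K/W
  R_ceramic fibre blanket = (1/0.996 − 1/1.27)/(4πk) = 0.2166/(4π·0.0866) = 0.1990 K/W
  R_calcium silicate = (1/1.27 − 1/1.65)/(4πk) = 0.1813/(4π·0.0520) = 0.2775 K/W
  R_conv,out = 1/(4πr²h) = 1/(4π·1.65²·22.4) = 0.001305 K/W
ΣR = 7.578×10^-5 + 0.1990 + 0.2775 + 0.001305 = 0.4779 K/W
Q = ΔT/ΣR = (572 K − 294.9 K)/0.4779 = 580 W

Q = 580 W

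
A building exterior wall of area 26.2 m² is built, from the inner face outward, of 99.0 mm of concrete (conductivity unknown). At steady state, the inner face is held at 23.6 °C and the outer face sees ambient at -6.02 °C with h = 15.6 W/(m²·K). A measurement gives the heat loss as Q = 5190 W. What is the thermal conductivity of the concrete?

k = 1.16 W/m·K

ΣR = ΔT/Q = |23.6 − -6.02|/5190 = 0.005707 K/W
Known resistances:
  R_conv,out = 1/(hA) = 1/(15.6·26.2) = 0.002447 K/W
R_concrete = ΣR − ΣR_known = 0.005707 − 0.002447 = 0.003260 K/W
L/(kA) = 0.003260 ⇒ k = 0.0990/(0.003260·26.2) = 1.16 W/m·K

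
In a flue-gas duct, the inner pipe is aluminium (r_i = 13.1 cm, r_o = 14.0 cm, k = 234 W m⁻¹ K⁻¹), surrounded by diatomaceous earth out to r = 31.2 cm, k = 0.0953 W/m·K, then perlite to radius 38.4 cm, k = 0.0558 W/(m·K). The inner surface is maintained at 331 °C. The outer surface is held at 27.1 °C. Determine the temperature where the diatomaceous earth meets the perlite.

Resistance network (inner→outer):
  R'_aluminium = ln(0.140/0.131)/(2πk) = 0.06645/(2π·234) = 4.519×10^-5 m·K/W
  R'_diatomaceous earth = ln(0.312/0.140)/(2πk) = 0.8014/(2π·0.0953) = 1.338 m·K/W
  R'_perlite = ln(0.384/0.312)/(2πk) = 0.2076/(2π·0.0558) = 0.5922 m·K/W
ΣR = 4.519×10^-5 + 1.338 + 0.5922 = 1.930 m·K/W
Q' = ΔT/ΣR = (331 °C − 27.1 °C)/1.930 = 157.5 W/m
From the inner boundary to the diatomaceous earth/perlite interface, ΣR_partial = 1.338 m·K/W.
T_interface = T_in − Q'·ΣR_partial = 331 °C − (157.5)(1.338) = 120 °C

T = 120 °C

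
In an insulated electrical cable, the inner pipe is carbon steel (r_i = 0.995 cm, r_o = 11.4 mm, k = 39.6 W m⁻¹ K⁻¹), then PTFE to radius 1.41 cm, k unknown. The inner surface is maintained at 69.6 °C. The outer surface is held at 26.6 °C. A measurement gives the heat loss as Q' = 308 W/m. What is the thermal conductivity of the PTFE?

ΣR = ΔT/Q' = |69.6 − 26.6|/308 = 0.1396 m·K/W
Known resistances:
  R'_carbon steel = ln(0.0114/0.00995)/(2πk) = 0.1360/(2π·39.6) = 5.468×10^-4 m·K/W
R_PTFE = ΣR − ΣR_known = 0.1396 − 5.468×10^-4 = 0.1391 m·K/W
ln(r₂/r₁)/(2πk) = 0.1391 ⇒ k = 0.2126/(2π·0.1391) = 0.243 W/m·K

k = 0.243 W/m·K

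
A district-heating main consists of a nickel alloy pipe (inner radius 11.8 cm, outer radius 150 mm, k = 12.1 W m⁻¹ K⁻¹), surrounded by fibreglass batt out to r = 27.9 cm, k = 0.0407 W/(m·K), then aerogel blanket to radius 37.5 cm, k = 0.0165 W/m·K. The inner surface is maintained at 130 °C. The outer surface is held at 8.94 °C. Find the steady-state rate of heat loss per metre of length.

Resistance network (inner→outer):
  R'_nickel alloy = ln(0.150/0.118)/(2πk) = 0.2400/(2π·12.1) = 0.003156 m·K/W
  R'_fibreglass batt = ln(0.279/0.150)/(2πk) = 0.6206/(2π·0.0407) = 2.427 m·K/W
  R'_aerogel blanket = ln(0.375/0.279)/(2πk) = 0.2957/(2π·0.0165) = 2.852 m·K/W
ΣR = 0.003156 + 2.427 + 2.852 = 5.282 m·K/W
Q' = ΔT/ΣR = (130 °C − 8.94 °C)/5.282 = 22.9 W/m

Q' = 22.9 W/m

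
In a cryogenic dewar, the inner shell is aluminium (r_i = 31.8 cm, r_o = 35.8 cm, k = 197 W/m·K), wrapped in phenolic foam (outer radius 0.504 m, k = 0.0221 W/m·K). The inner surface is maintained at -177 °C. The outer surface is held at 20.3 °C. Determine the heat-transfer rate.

Q = 67.7 W

Treat each layer as a resistance in series:
  R_aluminium = (1/0.318 − 1/0.358)/(4πk) = 0.3514/(4π·197) = 1.419×10^-4 K/W
  R_phenolic foam = (1/0.358 − 1/0.504)/(4πk) = 0.8092/(4π·0.0221) = 2.914 K/W
ΣR = 1.419×10^-4 + 2.914 = 2.914 K/W
Q = ΔT/ΣR = (-177 °C − 20.3 °C)/2.914 = -67.7 W
(Negative Q ⇒ heat flows inward; heat gain = 67.7 W.)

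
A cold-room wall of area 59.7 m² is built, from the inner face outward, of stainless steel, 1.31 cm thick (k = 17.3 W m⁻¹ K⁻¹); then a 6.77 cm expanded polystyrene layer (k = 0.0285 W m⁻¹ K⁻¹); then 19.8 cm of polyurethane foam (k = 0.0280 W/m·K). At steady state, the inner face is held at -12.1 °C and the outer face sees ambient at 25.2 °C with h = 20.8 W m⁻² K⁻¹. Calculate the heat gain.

Resistance network (inner→outer):
  R_stainless steel = L/(kA) = 0.0131/(17.3·59.7) = 1.268×10^-5 K/W
  R_expanded polystyrene = L/(kA) = 0.0677/(0.0285·59.7) = 0.03979 K/W
  R_polyurethane foam = L/(kA) = 0.198/(0.0280·59.7) = 0.1184 K/W
  R_conv,out = 1/(hA) = 1/(20.8·59.7) = 8.053×10^-4 K/W
ΣR = 1.268×10^-5 + 0.03979 + 0.1184 + 8.053×10^-4 = 0.1590 K/W
Q = ΔT/ΣR = (-12.1 °C − 25.2 °C)/0.1590 = -235 W
(Negative Q ⇒ heat flows inward; heat gain = 235 W.)

Q = 235 W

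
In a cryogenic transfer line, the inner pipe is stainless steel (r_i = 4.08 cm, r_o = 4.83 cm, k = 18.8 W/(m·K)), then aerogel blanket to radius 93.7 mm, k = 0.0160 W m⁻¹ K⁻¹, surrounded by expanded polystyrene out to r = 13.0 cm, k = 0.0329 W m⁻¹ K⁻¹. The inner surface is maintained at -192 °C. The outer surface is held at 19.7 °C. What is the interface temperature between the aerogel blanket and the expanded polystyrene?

Series thermal resistances, inner to outer:
  R'_stainless steel = ln(0.0483/0.0408)/(2πk) = 0.1687/(2π·18.8) = 0.001429 m·K/W
  R'_aerogel blanket = ln(0.0937/0.0483)/(2πk) = 0.6627/(2π·0.0160) = 6.592 m·K/W
  R'_expanded polystyrene = ln(0.130/0.0937)/(2πk) = 0.3274/(2π·0.0329) = 1.584 m·K/W
ΣR = 0.001429 + 6.592 + 1.584 = 8.177 m·K/W
Q' = ΔT/ΣR = (-192 °C − 19.7 °C)/8.177 = -25.89 W/m
From the inner boundary to the aerogel blanket/expanded polystyrene interface, ΣR_partial = 6.593 m·K/W.
T_interface = T_in − Q'·ΣR_partial = -192 °C − (-25.89)(6.593) = -21.3 °C

T = -21.3 °C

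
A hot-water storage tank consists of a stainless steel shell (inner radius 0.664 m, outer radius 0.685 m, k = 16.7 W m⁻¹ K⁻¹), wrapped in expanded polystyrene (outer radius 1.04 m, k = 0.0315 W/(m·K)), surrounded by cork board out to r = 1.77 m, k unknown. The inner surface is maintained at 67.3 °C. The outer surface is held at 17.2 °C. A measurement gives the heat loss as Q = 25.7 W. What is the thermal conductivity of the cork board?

ΣR = ΔT/Q = |67.3 − 17.2|/25.7 = 1.949 K/W
Known resistances:
  R_stainless steel = (1/0.664 − 1/0.685)/(4πk) = 0.04617/(4π·16.7) = 2.200×10^-4 K/W
  R_expanded polystyrene = (1/0.685 − 1/1.04)/(4πk) = 0.4983/(4π·0.0315) = 1.259 K/W
R_cork board = ΣR − ΣR_known = 1.949 − 1.259 = 0.6900 K/W
(1/r₁−1/r₂)/(4πk) = 0.6900 ⇒ k = 0.3966/(4π·0.6900) = 0.0457 W/m·K

k = 0.0457 W/m·K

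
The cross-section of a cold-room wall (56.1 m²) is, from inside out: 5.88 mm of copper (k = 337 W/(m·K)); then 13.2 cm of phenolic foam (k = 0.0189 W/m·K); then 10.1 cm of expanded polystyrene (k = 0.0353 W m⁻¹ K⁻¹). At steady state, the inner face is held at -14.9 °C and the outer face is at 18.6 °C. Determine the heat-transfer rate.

Treat each layer as a resistance in series:
  R_copper = L/(kA) = 0.00588/(337·56.1) = 3.110×10^-7 K/W
  R_phenolic foam = L/(kA) = 0.132/(0.0189·56.1) = 0.1245 K/W
  R_expanded polystyrene = L/(kA) = 0.101/(0.0353·56.1) = 0.05100 K/W
ΣR = 3.110×10^-7 + 0.1245 + 0.05100 = 0.1755 K/W
Q = ΔT/ΣR = (-14.9 °C − 18.6 °C)/0.1755 = -191 W
(Negative Q ⇒ heat flows inward; heat gain = 191 W.)

Q = 191 W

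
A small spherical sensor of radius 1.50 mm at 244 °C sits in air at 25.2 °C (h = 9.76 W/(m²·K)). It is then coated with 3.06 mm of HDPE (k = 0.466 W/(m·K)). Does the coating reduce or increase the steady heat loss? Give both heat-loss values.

increases: 0.0604 → 0.467 W

Critical radius for a sphere: r_cr = 2k/h = 0.0955 m = 9.55 cm.
Outer radius after coating: r₂ = 0.00150 + 0.00306 = 0.00456 m.
Since r₁ < r_cr and r₂ ≤ r_cr, the coating moves toward the maximum at r_cr — heat loss rises.
Bare: R = 1/(4πr₁²h) = 3624 K/W; Q = 218.8/3624 = 0.0604 W.
Coated: R = R_cond + R_conv = 468.5 K/W; Q = 218.8/468.5 = 0.467 W.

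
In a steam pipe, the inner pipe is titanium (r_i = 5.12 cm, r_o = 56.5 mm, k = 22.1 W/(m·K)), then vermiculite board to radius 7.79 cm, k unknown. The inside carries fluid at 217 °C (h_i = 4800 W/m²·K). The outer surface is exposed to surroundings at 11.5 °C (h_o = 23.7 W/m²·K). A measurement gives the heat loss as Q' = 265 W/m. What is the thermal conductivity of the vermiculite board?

ΣR = ΔT/Q' = |217 − 11.5|/265 = 0.7755 m·K/W
Known resistances:
  R'_conv,in = 1/(2πr h) = 1/(2π·0.0512·4800) = 6.476×10^-4 m·K/W
  R'_titanium = ln(0.0565/0.0512)/(2πk) = 0.09850/(2π·22.1) = 7.094×10^-4 m·K/W
  R'_conv,out = 1/(2πr h) = 1/(2π·0.0779·23.7) = 0.08621 m·K/W
R_vermiculite board = ΣR − ΣR_known = 0.7755 − 0.08757 = 0.6879 m·K/W
ln(r₂/r₁)/(2πk) = 0.6879 ⇒ k = 0.3212/(2π·0.6879) = 0.0743 W/m·K

k = 0.0743 W/m·K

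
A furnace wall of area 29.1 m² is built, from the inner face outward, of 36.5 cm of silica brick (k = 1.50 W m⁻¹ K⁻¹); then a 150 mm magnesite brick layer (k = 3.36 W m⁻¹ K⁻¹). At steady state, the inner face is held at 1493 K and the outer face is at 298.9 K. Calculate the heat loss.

Q = 1.21×10^5 W

Resistance network (inner→outer):
  R_silica brick = L/(kA) = 0.365/(1.50·29.1) = 0.008362 K/W
  R_magnesite brick = L/(kA) = 0.150/(3.36·29.1) = 0.001534 K/W
ΣR = 0.008362 + 0.001534 = 0.009896 K/W
Q = ΔT/ΣR = (1493 K − 298.9 K)/0.009896 = 1.21×10^5 W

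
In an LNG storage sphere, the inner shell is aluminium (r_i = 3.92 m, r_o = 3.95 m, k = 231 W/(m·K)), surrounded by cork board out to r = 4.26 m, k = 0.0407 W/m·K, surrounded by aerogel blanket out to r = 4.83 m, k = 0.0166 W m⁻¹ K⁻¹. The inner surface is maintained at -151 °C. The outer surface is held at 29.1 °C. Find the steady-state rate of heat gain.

Series thermal resistances, inner to outer:
  R_aluminium = (1/3.92 − 1/3.95)/(4πk) = 0.001937/(4π·231) = 6.674×10^-7 K/W
  R_cork board = (1/3.95 − 1/4.26)/(4πk) = 0.01842/(4π·0.0407) = 0.03602 K/W
  R_aerogel blanket = (1/4.26 − 1/4.83)/(4πk) = 0.02770/(4π·0.0166) = 0.1328 K/W
ΣR = 6.674×10^-7 + 0.03602 + 0.1328 = 0.1688 K/W
Q = ΔT/ΣR = (-151 °C − 29.1 °C)/0.1688 = -1070 W
(Negative Q ⇒ heat flows inward; heat gain = 1070 W.)

Q = 1070 W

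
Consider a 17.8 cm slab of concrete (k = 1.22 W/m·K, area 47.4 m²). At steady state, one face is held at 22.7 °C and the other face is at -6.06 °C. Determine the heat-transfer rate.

Q = kA·ΔT/L = 1.22 × 47.4 × |22.7 °C − -6.06 °C| / 0.178 = 9340 W

Q = 9340 W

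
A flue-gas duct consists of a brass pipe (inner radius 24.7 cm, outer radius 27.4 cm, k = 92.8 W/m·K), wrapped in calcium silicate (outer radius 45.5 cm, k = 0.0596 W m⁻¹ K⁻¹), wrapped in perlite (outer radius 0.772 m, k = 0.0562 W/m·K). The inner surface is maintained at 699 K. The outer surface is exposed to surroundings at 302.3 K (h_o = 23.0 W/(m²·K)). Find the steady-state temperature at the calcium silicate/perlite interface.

Series thermal resistances, inner to outer:
  R'_brass = ln(0.274/0.247)/(2πk) = 0.1037/(2π·92.8) = 1.779×10^-4 m·K/W
  R'_calcium silicate = ln(0.455/0.274)/(2πk) = 0.5072/(2π·0.0596) = 1.354 m·K/W
  R'_perlite = ln(0.772/0.455)/(2πk) = 0.5287/(2π·0.0562) = 1.497 m·K/W
  R'_conv,out = 1/(2πr h) = 1/(2π·0.772·23.0) = 0.008963 m·K/W
ΣR = 1.779×10^-4 + 1.354 + 1.497 + 0.008963 = 2.860 m·K/W
Q' = ΔT/ΣR = (699 K − 302.3 K)/2.860 = 138.7 W/m
From the inner boundary to the calcium silicate/perlite interface, ΣR_partial = 1.354 m·K/W.
T_interface = T_in − Q'·ΣR_partial = 699 K − (138.7)(1.354) = 511 K

T = 511 K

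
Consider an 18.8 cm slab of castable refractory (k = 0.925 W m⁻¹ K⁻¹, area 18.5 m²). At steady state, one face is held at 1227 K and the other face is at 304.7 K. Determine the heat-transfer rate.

Q = kA·ΔT/L = 0.925 × 18.5 × |1227 K − 304.7 K| / 0.188 = 84000 W

Q = 84000 W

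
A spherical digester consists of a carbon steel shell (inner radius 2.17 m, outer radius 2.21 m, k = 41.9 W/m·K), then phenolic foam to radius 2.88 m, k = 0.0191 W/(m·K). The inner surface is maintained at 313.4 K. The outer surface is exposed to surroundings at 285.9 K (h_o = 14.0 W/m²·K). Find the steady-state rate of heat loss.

Q = 62.6 W

Series thermal resistances, inner to outer:
  R_carbon steel = (1/2.17 − 1/2.21)/(4πk) = 0.008341/(4π·41.9) = 1.584×10^-5 K/W
  R_phenolic foam = (1/2.21 − 1/2.88)/(4πk) = 0.1053/(4π·0.0191) = 0.4386 K/W
  R_conv,out = 1/(4πr²h) = 1/(4π·2.88²·14.0) = 6.853×10^-4 K/W
ΣR = 1.584×10^-5 + 0.4386 + 6.853×10^-4 = 0.4393 K/W
Q = ΔT/ΣR = (313.4 K − 285.9 K)/0.4393 = 62.6 W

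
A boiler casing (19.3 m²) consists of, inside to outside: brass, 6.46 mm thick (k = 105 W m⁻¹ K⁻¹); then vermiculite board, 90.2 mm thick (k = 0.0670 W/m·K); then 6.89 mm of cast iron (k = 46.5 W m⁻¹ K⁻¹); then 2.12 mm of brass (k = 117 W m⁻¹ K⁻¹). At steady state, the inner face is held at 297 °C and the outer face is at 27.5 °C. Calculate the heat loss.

Q = 3.86 kW

Resistance network (inner→outer):
  R_brass = L/(kA) = 0.00646/(105·19.3) = 3.188×10^-6 K/W
  R_vermiculite board = L/(kA) = 0.0902/(0.0670·19.3) = 0.06975 K/W
  R_cast iron = L/(kA) = 0.00689/(46.5·19.3) = 7.677×10^-6 K/W
  R_brass = L/(kA) = 0.00212/(117·19.3) = 9.388×10^-7 K/W
ΣR = 3.188×10^-6 + 0.06975 + 7.677×10^-6 + 9.388×10^-7 = 0.06976 K/W
Q = ΔT/ΣR = (297 °C − 27.5 °C)/0.06976 = 3860 W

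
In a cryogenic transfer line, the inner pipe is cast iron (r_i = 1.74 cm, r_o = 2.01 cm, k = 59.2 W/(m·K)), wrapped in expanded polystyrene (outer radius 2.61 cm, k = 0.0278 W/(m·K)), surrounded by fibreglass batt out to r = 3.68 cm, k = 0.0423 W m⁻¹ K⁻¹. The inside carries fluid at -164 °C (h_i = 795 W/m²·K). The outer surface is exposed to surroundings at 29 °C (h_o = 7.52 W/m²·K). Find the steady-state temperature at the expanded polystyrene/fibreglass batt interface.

T = -77.8 °C

Series thermal resistances, inner to outer:
  R'_conv,in = 1/(2πr h) = 1/(2π·0.0174·795) = 0.01151 m·K/W
  R'_cast iron = ln(0.0201/0.0174)/(2πk) = 0.1442/(2π·59.2) = 3.878×10^-4 m·K/W
  R'_expanded polystyrene = ln(0.0261/0.0201)/(2πk) = 0.2612/(2π·0.0278) = 1.495 m·K/W
  R'_fibreglass batt = ln(0.0368/0.0261)/(2πk) = 0.3436/(2π·0.0423) = 1.293 m·K/W
  R'_conv,out = 1/(2πr h) = 1/(2π·0.0368·7.52) = 0.5751 m·K/W
ΣR = 0.01151 + 3.878×10^-4 + 1.495 + 1.293 + 0.5751 = 3.375 m·K/W
Q' = ΔT/ΣR = (-164 °C − 29 °C)/3.375 = -57.19 W/m
From the inner boundary to the expanded polystyrene/fibreglass batt interface, ΣR_partial = 1.507 m·K/W.
T_interface = T_in − Q'·ΣR_partial = -164 °C − (-57.19)(1.507) = -77.8 °C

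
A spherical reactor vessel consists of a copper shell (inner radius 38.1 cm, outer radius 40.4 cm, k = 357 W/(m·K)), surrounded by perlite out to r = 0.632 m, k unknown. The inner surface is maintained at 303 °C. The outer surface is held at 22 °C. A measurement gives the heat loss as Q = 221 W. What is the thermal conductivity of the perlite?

ΣR = ΔT/Q = |303 − 22|/221 = 1.271 K/W
Known resistances:
  R_copper = (1/0.381 − 1/0.404)/(4πk) = 0.1494/(4π·357) = 3.331×10^-5 K/W
R_perlite = ΣR − ΣR_known = 1.271 − 3.331×10^-5 = 1.271 K/W
(1/r₁−1/r₂)/(4πk) = 1.271 ⇒ k = 0.8930/(4π·1.271) = 0.0559 W/m·K

k = 0.0559 W/m·K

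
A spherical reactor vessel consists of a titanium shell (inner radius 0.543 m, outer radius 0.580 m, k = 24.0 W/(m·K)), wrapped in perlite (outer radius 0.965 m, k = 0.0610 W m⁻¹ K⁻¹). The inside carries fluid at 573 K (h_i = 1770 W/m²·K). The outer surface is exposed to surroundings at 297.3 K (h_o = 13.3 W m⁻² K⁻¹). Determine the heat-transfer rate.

Q = 305 W

Resistance network (inner→outer):
  R_conv,in = 1/(4πr²h) = 1/(4π·0.543²·1770) = 1.525×10^-4 K/W
  R_titanium = (1/0.543 − 1/0.580)/(4πk) = 0.1175/(4π·24.0) = 3.895×10^-4 K/W
  R_perlite = (1/0.580 − 1/0.965)/(4πk) = 0.6879/(4π·0.0610) = 0.8974 K/W
  R_conv,out = 1/(4πr²h) = 1/(4π·0.965²·13.3) = 0.006425 K/W
ΣR = 1.525×10^-4 + 3.895×10^-4 + 0.8974 + 0.006425 = 0.9044 K/W
Q = ΔT/ΣR = (573 K − 297.3 K)/0.9044 = 305 W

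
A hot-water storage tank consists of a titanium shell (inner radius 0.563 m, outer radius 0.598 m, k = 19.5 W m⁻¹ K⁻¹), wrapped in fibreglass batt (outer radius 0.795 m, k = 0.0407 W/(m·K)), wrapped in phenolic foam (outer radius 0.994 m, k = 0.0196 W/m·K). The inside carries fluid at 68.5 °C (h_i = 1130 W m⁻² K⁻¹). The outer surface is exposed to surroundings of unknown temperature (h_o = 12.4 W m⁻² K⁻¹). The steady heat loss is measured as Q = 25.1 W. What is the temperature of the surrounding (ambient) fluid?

Series resistances:
  R_conv,in = 1/(4πr²h) = 1/(4π·0.563²·1130) = 2.222×10^-4 K/W
  R_titanium = (1/0.563 − 1/0.598)/(4πk) = 0.1040/(4π·19.5) = 4.242×10^-4 K/W
  R_fibreglass batt = (1/0.598 − 1/0.795)/(4πk) = 0.4144/(4π·0.0407) = 0.8102 K/W
  R_phenolic foam = (1/0.795 − 1/0.994)/(4πk) = 0.2518/(4π·0.0196) = 1.022 K/W
  R_conv,out = 1/(4πr²h) = 1/(4π·0.994²·12.4) = 0.006495 K/W
ΣR = 1.840 K/W
ΔT = Q·ΣR = 25.1 × 1.840 = 46.18 K
Heat flows outward, so T_out = T_in − ΔT = 68.5 − 46.18 = 22.3 °C

T_out = 22.3 °C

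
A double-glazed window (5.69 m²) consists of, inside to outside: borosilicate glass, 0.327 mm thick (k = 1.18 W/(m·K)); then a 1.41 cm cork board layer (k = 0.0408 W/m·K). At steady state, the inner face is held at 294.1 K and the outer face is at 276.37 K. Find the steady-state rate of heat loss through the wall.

Series thermal resistances, inner to outer:
  R_borosilicate glass = L/(kA) = 3.27×10^-4/(1.18·5.69) = 4.870×10^-5 K/W
  R_cork board = L/(kA) = 0.0141/(0.0408·5.69) = 0.06074 K/W
ΣR = 4.870×10^-5 + 0.06074 = 0.06079 K/W
Q = ΔT/ΣR = (294.1 K − 276.37 K)/0.06079 = 292 W

Q = 292 W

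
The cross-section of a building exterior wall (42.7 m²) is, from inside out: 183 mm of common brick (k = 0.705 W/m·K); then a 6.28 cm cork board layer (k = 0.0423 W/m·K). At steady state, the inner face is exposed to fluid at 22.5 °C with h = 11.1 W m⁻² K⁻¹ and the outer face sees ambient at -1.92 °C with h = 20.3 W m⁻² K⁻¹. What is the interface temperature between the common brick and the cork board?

T = 18.0 °C

Series thermal resistances, inner to outer:
  R_conv,in = 1/(hA) = 1/(11.1·42.7) = 0.002110 K/W
  R_common brick = L/(kA) = 0.183/(0.705·42.7) = 0.006079 K/W
  R_cork board = L/(kA) = 0.0628/(0.0423·42.7) = 0.03477 K/W
  R_conv,out = 1/(hA) = 1/(20.3·42.7) = 0.001154 K/W
ΣR = 0.002110 + 0.006079 + 0.03477 + 0.001154 = 0.04411 K/W
Q = ΔT/ΣR = (22.5 °C − -1.92 °C)/0.04411 = 553.6 W
From the inner boundary to the common brick/cork board interface, ΣR_partial = 0.008189 K/W.
T_interface = T_in − Q·ΣR_partial = 22.5 °C − (553.6)(0.008189) = 18.0 °C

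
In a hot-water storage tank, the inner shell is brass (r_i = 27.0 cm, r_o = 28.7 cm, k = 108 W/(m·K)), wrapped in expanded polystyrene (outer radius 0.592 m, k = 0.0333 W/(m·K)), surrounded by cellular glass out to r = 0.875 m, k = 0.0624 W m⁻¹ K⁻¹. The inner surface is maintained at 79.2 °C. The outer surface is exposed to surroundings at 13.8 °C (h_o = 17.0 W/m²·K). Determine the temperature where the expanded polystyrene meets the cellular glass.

T = 23.0 °C

Treat each layer as a resistance in series:
  R_brass = (1/0.270 − 1/0.287)/(4πk) = 0.2194/(4π·108) = 1.616×10^-4 K/W
  R_expanded polystyrene = (1/0.287 − 1/0.592)/(4πk) = 1.795/(4π·0.0333) = 4.290 K/W
  R_cellular glass = (1/0.592 − 1/0.875)/(4πk) = 0.5463/(4π·0.0624) = 0.6967 K/W
  R_conv,out = 1/(4πr²h) = 1/(4π·0.875²·17.0) = 0.006114 K/W
ΣR = 1.616×10^-4 + 4.290 + 0.6967 + 0.006114 = 4.993 K/W
Q = ΔT/ΣR = (79.2 °C − 13.8 °C)/4.993 = 13.10 W
From the inner boundary to the expanded polystyrene/cellular glass interface, ΣR_partial = 4.290 K/W.
T_interface = T_in − Q·ΣR_partial = 79.2 °C − (13.10)(4.290) = 23.0 °C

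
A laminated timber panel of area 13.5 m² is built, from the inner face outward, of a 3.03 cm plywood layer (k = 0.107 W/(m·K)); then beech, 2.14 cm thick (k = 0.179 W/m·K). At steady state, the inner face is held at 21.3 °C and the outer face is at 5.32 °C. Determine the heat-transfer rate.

Q = 536 W

Treat each layer as a resistance in series:
  R_plywood = L/(kA) = 0.0303/(0.107·13.5) = 0.02098 K/W
  R_beech = L/(kA) = 0.0214/(0.179·13.5) = 0.008856 K/W
ΣR = 0.02098 + 0.008856 = 0.02984 K/W
Q = ΔT/ΣR = (21.3 °C − 5.32 °C)/0.02984 = 536 W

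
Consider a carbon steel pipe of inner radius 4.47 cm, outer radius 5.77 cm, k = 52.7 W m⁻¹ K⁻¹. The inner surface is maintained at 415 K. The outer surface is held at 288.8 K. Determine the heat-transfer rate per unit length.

Q' = 2πk·ΔT/ln(r₂/r₁) = 2π × 52.7 × 126.2 / ln(0.0577/0.0447) = 1.64×10^5 W/m

Q' = 1.64×10^5 W/m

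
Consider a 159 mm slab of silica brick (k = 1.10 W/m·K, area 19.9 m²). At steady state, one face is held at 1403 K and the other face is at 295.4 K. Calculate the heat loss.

Q = kA·ΔT/L = 1.10 × 19.9 × |1403 K − 295.4 K| / 0.159 = 1.52×10^5 W

Q = 152 kW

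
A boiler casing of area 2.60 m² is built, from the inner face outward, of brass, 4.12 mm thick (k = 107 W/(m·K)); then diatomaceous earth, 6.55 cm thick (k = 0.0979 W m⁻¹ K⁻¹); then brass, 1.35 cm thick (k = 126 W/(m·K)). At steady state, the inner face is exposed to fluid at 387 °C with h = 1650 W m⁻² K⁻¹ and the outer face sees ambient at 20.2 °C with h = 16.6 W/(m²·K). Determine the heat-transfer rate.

Resistance network (inner→outer):
  R_conv,in = 1/(hA) = 1/(1650·2.60) = 2.331×10^-4 K/W
  R_brass = L/(kA) = 0.00412/(107·2.60) = 1.481×10^-5 K/W
  R_diatomaceous earth = L/(kA) = 0.0655/(0.0979·2.60) = 0.2573 K/W
  R_brass = L/(kA) = 0.0135/(126·2.60) = 4.121×10^-5 K/W
  R_conv,out = 1/(hA) = 1/(16.6·2.60) = 0.02317 K/W
ΣR = 2.331×10^-4 + 1.481×10^-5 + 0.2573 + 4.121×10^-5 + 0.02317 = 0.2808 K/W
Q = ΔT/ΣR = (387 °C − 20.2 °C)/0.2808 = 1310 W

Q = 1310 W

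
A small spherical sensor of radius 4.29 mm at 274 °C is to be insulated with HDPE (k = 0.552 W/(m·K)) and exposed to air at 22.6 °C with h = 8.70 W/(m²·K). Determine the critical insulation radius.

r_cr = 12.7 cm

For a sphere, r_cr = 2k_ins/h = 2·0.552/8.70 = 0.127 m = 12.7 cm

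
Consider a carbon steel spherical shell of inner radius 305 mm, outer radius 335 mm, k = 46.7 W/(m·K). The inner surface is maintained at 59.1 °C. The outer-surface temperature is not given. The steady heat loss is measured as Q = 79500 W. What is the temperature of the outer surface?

Series resistances:
  R_carbon steel = (1/0.305 − 1/0.335)/(4πk) = 0.2936/(4π·46.7) = 5.003×10^-4 K/W
ΣR = 5.003×10^-4 K/W
ΔT = Q·ΣR = 79500 × 5.003×10^-4 = 39.77 K
Heat flows outward, so T_out = T_in − ΔT = 59.1 − 39.77 = 19.3 °C

T_out = 19.3 °C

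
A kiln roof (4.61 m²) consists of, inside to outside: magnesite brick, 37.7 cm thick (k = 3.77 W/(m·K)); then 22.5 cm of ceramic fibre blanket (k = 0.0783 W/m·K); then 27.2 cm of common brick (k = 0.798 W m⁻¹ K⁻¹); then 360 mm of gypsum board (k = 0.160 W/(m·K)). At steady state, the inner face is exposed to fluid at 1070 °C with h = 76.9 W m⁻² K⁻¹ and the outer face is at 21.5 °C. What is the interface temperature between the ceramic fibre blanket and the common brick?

Treat each layer as a resistance in series:
  R_conv,in = 1/(hA) = 1/(76.9·4.61) = 0.002821 K/W
  R_magnesite brick = L/(kA) = 0.377/(3.77·4.61) = 0.02169 K/W
  R_ceramic fibre blanket = L/(kA) = 0.225/(0.0783·4.61) = 0.6233 K/W
  R_common brick = L/(kA) = 0.272/(0.798·4.61) = 0.07394 K/W
  R_gypsum board = L/(kA) = 0.360/(0.160·4.61) = 0.4881 K/W
ΣR = 0.002821 + 0.02169 + 0.6233 + 0.07394 + 0.4881 = 1.210 K/W
Q = ΔT/ΣR = (1070 °C − 21.5 °C)/1.210 = 866.5 W
From the inner boundary to the ceramic fibre blanket/common brick interface, ΣR_partial = 0.6478 K/W.
T_interface = T_in − Q·ΣR_partial = 1070 °C − (866.5)(0.6478) = 509 °C

T = 509 °C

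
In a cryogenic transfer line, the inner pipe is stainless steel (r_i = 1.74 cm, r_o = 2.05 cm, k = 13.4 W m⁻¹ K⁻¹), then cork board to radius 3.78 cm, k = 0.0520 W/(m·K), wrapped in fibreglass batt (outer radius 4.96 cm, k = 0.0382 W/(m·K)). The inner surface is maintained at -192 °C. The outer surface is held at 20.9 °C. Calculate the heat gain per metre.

Q' = 70.8 W/m

Resistance network (inner→outer):
  R'_stainless steel = ln(0.0205/0.0174)/(2πk) = 0.1640/(2π·13.4) = 0.001947 m·K/W
  R'_cork board = ln(0.0378/0.0205)/(2πk) = 0.6119/(2π·0.0520) = 1.873 m·K/W
  R'_fibreglass batt = ln(0.0496/0.0378)/(2πk) = 0.2717/(2π·0.0382) = 1.132 m·K/W
ΣR = 0.001947 + 1.873 + 1.132 = 3.007 m·K/W
Q' = ΔT/ΣR = (-192 °C − 20.9 °C)/3.007 = -70.8 W/m
(Negative Q' ⇒ heat flows inward; heat gain = 70.8 W/m.)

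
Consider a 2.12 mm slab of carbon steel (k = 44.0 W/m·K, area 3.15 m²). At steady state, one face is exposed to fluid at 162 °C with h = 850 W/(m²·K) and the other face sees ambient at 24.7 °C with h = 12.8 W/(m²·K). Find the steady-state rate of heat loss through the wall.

Q = 5450 W

Series thermal resistances, inner to outer:
  R_conv,in = 1/(hA) = 1/(850·3.15) = 3.735×10^-4 K/W
  R_carbon steel = L/(kA) = 0.00212/(44.0·3.15) = 1.530×10^-5 K/W
  R_conv,out = 1/(hA) = 1/(12.8·3.15) = 0.02480 K/W
ΣR = 3.735×10^-4 + 1.530×10^-5 + 0.02480 = 0.02519 K/W
Q = ΔT/ΣR = (162 °C − 24.7 °C)/0.02519 = 5450 W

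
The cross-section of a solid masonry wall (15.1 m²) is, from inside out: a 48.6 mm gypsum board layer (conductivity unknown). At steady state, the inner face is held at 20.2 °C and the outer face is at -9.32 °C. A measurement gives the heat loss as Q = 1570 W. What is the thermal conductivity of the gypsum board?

k = 0.171 W/m·K

ΣR = ΔT/Q = |20.2 − -9.32|/1570 = 0.01880 K/W
L/(kA) = 0.01880 ⇒ k = 0.0486/(0.01880·15.1) = 0.171 W/m·K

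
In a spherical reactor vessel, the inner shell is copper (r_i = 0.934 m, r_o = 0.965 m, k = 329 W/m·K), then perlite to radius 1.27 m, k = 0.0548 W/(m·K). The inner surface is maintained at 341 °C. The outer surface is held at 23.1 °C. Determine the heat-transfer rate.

Resistance network (inner→outer):
  R_copper = (1/0.934 − 1/0.965)/(4πk) = 0.03439/(4π·329) = 8.319×10^-6 K/W
  R_perlite = (1/0.965 − 1/1.27)/(4πk) = 0.2489/(4π·0.0548) = 0.3614 K/W
ΣR = 8.319×10^-6 + 0.3614 = 0.3614 K/W
Q = ΔT/ΣR = (341 °C − 23.1 °C)/0.3614 = 880 W

Q = 880 W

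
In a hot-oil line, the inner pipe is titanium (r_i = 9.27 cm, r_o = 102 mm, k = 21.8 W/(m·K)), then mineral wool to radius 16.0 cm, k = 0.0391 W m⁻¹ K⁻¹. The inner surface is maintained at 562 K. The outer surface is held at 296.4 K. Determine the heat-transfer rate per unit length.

Q' = 145 W/m

Resistance network (inner→outer):
  R'_titanium = ln(0.102/0.0927)/(2πk) = 0.09560/(2π·21.8) = 6.980×10^-4 m·K/W
  R'_mineral wool = ln(0.160/0.102)/(2πk) = 0.4502/(2π·0.0391) = 1.833 m·K/W
ΣR = 6.980×10^-4 + 1.833 = 1.834 m·K/W
Q' = ΔT/ΣR = (562 K − 296.4 K)/1.834 = 145 W/m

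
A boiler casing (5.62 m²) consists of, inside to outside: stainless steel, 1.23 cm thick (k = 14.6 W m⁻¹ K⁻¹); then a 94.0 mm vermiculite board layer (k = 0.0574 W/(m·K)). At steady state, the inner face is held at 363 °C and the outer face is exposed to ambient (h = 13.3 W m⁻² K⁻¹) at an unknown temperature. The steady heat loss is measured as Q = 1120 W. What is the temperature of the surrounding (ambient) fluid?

Sum the resistances:
  R_stainless steel = L/(kA) = 0.0123/(14.6·5.62) = 1.499×10^-4 K/W
  R_vermiculite board = L/(kA) = 0.0940/(0.0574·5.62) = 0.2914 K/W
  R_conv,out = 1/(hA) = 1/(13.3·5.62) = 0.01338 K/W
ΣR = 0.3049 K/W
ΔT = Q·ΣR = 1120 × 0.3049 = 341.5 K
Heat flows outward, so T_out = T_in − ΔT = 363 − 341.5 = 21.5 °C

T_out = 21.5 °C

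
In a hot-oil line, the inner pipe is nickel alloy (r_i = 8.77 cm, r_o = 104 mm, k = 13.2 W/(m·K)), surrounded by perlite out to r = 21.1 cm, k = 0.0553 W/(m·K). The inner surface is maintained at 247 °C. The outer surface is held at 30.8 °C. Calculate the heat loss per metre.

Q' = 106 W/m

Series thermal resistances, inner to outer:
  R'_nickel alloy = ln(0.104/0.0877)/(2πk) = 0.1705/(2π·13.2) = 0.002055 m·K/W
  R'_perlite = ln(0.211/0.104)/(2πk) = 0.7075/(2π·0.0553) = 2.036 m·K/W
ΣR = 0.002055 + 2.036 = 2.038 m·K/W
Q' = ΔT/ΣR = (247 °C − 30.8 °C)/2.038 = 106 W/m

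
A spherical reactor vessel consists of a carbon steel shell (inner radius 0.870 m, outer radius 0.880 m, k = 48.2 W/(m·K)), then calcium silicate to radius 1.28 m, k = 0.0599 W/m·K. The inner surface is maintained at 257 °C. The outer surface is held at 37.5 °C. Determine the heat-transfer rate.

Q = 465 W

Resistance network (inner→outer):
  R_carbon steel = (1/0.870 − 1/0.880)/(4πk) = 0.01306/(4π·48.2) = 2.156×10^-5 K/W
  R_calcium silicate = (1/0.880 − 1/1.28)/(4πk) = 0.3551/(4π·0.0599) = 0.4718 K/W
ΣR = 2.156×10^-5 + 0.4718 = 0.4718 K/W
Q = ΔT/ΣR = (257 °C − 37.5 °C)/0.4718 = 465 W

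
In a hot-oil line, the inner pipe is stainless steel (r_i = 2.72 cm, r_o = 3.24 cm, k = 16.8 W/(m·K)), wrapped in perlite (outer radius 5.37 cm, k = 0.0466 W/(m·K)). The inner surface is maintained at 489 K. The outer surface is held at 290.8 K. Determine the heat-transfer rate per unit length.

Series thermal resistances, inner to outer:
  R'_stainless steel = ln(0.0324/0.0272)/(2πk) = 0.1749/(2π·16.8) = 0.001657 m·K/W
  R'_perlite = ln(0.0537/0.0324)/(2πk) = 0.5053/(2π·0.0466) = 1.726 m·K/W
ΣR = 0.001657 + 1.726 = 1.728 m·K/W
Q' = ΔT/ΣR = (489 K − 290.8 K)/1.728 = 115 W/m

Q' = 115 W/m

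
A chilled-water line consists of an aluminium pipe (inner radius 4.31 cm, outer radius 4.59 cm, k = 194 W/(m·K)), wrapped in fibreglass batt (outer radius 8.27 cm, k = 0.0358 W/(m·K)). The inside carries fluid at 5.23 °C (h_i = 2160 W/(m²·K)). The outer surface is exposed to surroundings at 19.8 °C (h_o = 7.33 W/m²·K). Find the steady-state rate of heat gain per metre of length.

Resistance network (inner→outer):
  R'_conv,in = 1/(2πr h) = 1/(2π·0.0431·2160) = 0.001710 m·K/W
  R'_aluminium = ln(0.0459/0.0431)/(2πk) = 0.06294/(2π·194) = 5.164×10^-5 m·K/W
  R'_fibreglass batt = ln(0.0827/0.0459)/(2πk) = 0.5888/(2π·0.0358) = 2.617 m·K/W
  R'_conv,out = 1/(2πr h) = 1/(2π·0.0827·7.33) = 0.2625 m·K/W
ΣR = 0.001710 + 5.164×10^-5 + 2.617 + 0.2625 = 2.881 m·K/W
Q' = ΔT/ΣR = (5.23 °C − 19.8 °C)/2.881 = -5.06 W/m
(Negative Q' ⇒ heat flows inward; heat gain = 5.06 W/m.)

Q' = 5.06 W/m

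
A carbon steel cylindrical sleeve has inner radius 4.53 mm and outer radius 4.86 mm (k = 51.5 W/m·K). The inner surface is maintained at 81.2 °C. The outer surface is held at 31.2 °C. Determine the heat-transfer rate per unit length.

Q' = 230 kW/m

Q' = 2πk·ΔT/ln(r₂/r₁) = 2π × 51.5 × 50 / ln(0.00486/0.00453) = 2.30×10^5 W/m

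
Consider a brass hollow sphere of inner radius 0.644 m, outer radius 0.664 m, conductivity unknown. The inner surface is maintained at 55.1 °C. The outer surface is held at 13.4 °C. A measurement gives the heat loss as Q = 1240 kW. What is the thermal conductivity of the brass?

k = 111 W/m·K

ΣR = ΔT/Q = |55.1 − 13.4|/1.24×10^6 = 3.363×10^-5 K/W
(1/r₁−1/r₂)/(4πk) = 3.363×10^-5 ⇒ k = 0.04677/(4π·3.363×10^-5) = 111 W/m·K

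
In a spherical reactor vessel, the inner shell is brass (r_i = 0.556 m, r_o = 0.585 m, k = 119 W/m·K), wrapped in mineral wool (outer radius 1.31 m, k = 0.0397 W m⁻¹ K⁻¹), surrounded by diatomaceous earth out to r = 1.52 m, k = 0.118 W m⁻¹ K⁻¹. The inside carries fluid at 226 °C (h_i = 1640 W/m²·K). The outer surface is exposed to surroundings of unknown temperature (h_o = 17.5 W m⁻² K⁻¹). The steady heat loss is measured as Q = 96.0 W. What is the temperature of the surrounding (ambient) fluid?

T_out = 36.9 °C

Series resistances:
  R_conv,in = 1/(4πr²h) = 1/(4π·0.556²·1640) = 1.570×10^-4 K/W
  R_brass = (1/0.556 − 1/0.585)/(4πk) = 0.08916/(4π·119) = 5.962×10^-5 K/W
  R_mineral wool = (1/0.585 − 1/1.31)/(4πk) = 0.9460/(4π·0.0397) = 1.896 K/W
  R_diatomaceous earth = (1/1.31 − 1/1.52)/(4πk) = 0.1055/(4π·0.118) = 0.07112 K/W
  R_conv,out = 1/(4πr²h) = 1/(4π·1.52²·17.5) = 0.001968 K/W
ΣR = 1.970 K/W
ΔT = Q·ΣR = 96.0 × 1.970 = 189.1 K
Heat flows outward, so T_out = T_in − ΔT = 226 − 189.1 = 36.9 °C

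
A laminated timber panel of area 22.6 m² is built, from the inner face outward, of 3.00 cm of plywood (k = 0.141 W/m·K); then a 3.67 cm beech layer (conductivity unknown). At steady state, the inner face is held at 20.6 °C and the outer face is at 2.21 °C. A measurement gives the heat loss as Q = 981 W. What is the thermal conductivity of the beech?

ΣR = ΔT/Q = |20.6 − 2.21|/981 = 0.01875 K/W
Known resistances:
  R_plywood = L/(kA) = 0.0300/(0.141·22.6) = 0.009414 K/W
R_beech = ΣR − ΣR_known = 0.01875 − 0.009414 = 0.009336 K/W
L/(kA) = 0.009336 ⇒ k = 0.0367/(0.009336·22.6) = 0.174 W/m·K

k = 0.174 W/m·K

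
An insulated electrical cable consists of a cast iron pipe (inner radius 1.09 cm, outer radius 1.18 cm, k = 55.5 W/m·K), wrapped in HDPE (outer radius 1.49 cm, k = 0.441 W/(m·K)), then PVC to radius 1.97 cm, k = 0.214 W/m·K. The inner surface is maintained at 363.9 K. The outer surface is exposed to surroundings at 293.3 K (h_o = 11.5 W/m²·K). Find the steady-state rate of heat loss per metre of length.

Q' = 71.0 W/m

Resistance network (inner→outer):
  R'_cast iron = ln(0.0118/0.0109)/(2πk) = 0.07934/(2π·55.5) = 2.275×10^-4 m·K/W
  R'_HDPE = ln(0.0149/0.0118)/(2πk) = 0.2333/(2π·0.441) = 0.08418 m·K/W
  R'_PVC = ln(0.0197/0.0149)/(2πk) = 0.2793/(2π·0.214) = 0.2077 m·K/W
  R'_conv,out = 1/(2πr h) = 1/(2π·0.0197·11.5) = 0.7025 m·K/W
ΣR = 2.275×10^-4 + 0.08418 + 0.2077 + 0.7025 = 0.9946 m·K/W
Q' = ΔT/ΣR = (363.9 K − 293.3 K)/0.9946 = 71.0 W/m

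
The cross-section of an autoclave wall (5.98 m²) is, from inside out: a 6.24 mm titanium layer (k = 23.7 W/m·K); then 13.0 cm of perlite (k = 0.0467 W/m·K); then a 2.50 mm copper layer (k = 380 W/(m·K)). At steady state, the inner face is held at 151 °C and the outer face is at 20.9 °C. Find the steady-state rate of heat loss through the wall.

Q = 279 W

Series thermal resistances, inner to outer:
  R_titanium = L/(kA) = 0.00624/(23.7·5.98) = 4.403×10^-5 K/W
  R_perlite = L/(kA) = 0.130/(0.0467·5.98) = 0.4655 K/W
  R_copper = L/(kA) = 0.00250/(380·5.98) = 1.100×10^-6 K/W
ΣR = 4.403×10^-5 + 0.4655 + 1.100×10^-6 = 0.4655 K/W
Q = ΔT/ΣR = (151 °C − 20.9 °C)/0.4655 = 279 W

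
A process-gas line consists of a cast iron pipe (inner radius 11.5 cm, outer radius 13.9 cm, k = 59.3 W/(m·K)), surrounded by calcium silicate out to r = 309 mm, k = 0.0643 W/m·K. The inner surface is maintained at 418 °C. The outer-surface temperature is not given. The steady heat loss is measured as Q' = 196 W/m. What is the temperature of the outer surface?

T_out = 30.3 °C

Sum the resistances:
  R'_cast iron = ln(0.139/0.115)/(2πk) = 0.1895/(2π·59.3) = 5.087×10^-4 m·K/W
  R'_calcium silicate = ln(0.309/0.139)/(2πk) = 0.7989/(2π·0.0643) = 1.977 m·K/W
ΣR = 1.978 m·K/W
ΔT = Q'·ΣR = 196 × 1.978 = 387.7 K
Heat flows outward, so T_out = T_in − ΔT = 418 − 387.7 = 30.3 °C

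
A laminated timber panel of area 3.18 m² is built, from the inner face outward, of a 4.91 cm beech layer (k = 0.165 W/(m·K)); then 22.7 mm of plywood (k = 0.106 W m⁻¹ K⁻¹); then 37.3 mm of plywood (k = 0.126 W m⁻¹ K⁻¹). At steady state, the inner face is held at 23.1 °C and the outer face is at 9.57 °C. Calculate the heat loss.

Q = 53.3 W

Treat each layer as a resistance in series:
  R_beech = L/(kA) = 0.0491/(0.165·3.18) = 0.09358 K/W
  R_plywood = L/(kA) = 0.0227/(0.106·3.18) = 0.06734 K/W
  R_plywood = L/(kA) = 0.0373/(0.126·3.18) = 0.09309 K/W
ΣR = 0.09358 + 0.06734 + 0.09309 = 0.2540 K/W
Q = ΔT/ΣR = (23.1 °C − 9.57 °C)/0.2540 = 53.3 W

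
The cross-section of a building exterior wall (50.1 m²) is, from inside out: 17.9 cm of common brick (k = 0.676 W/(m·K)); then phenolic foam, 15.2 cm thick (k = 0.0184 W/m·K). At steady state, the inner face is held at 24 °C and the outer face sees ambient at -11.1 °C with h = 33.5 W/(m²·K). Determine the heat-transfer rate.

Q = 206 W

Series thermal resistances, inner to outer:
  R_common brick = L/(kA) = 0.179/(0.676·50.1) = 0.005285 K/W
  R_phenolic foam = L/(kA) = 0.152/(0.0184·50.1) = 0.1649 K/W
  R_conv,out = 1/(hA) = 1/(33.5·50.1) = 5.958×10^-4 K/W
ΣR = 0.005285 + 0.1649 + 5.958×10^-4 = 0.1708 K/W
Q = ΔT/ΣR = (24 °C − -11.1 °C)/0.1708 = 206 W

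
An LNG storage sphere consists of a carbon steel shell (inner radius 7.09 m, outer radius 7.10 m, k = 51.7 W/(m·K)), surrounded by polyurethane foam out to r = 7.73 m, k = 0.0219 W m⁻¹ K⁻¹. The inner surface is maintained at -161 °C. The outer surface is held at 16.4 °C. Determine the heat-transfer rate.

Series thermal resistances, inner to outer:
  R_carbon steel = (1/7.09 − 1/7.10)/(4πk) = 1.987×10^-4/(4π·51.7) = 3.058×10^-7 K/W
  R_polyurethane foam = (1/7.10 − 1/7.73)/(4πk) = 0.01148/(4π·0.0219) = 0.04171 K/W
ΣR = 3.058×10^-7 + 0.04171 = 0.04171 K/W
Q = ΔT/ΣR = (-161 °C − 16.4 °C)/0.04171 = -4250 W
(Negative Q ⇒ heat flows inward; heat gain = 4250 W.)

Q = 4.25 kW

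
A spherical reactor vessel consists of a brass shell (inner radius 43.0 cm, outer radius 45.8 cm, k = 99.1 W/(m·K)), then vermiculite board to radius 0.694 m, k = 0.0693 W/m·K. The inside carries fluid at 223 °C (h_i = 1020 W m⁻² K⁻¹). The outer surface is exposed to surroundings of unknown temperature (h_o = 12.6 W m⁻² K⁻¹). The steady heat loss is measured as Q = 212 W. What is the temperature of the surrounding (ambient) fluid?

Series resistances:
  R_conv,in = 1/(4πr²h) = 1/(4π·0.430²·1020) = 4.219×10^-4 K/W
  R_brass = (1/0.430 − 1/0.458)/(4πk) = 0.1422/(4π·99.1) = 1.142×10^-4 K/W
  R_vermiculite board = (1/0.458 − 1/0.694)/(4πk) = 0.7425/(4π·0.0693) = 0.8526 K/W
  R_conv,out = 1/(4πr²h) = 1/(4π·0.694²·12.6) = 0.01311 K/W
ΣR = 0.8662 K/W
ΔT = Q·ΣR = 212 × 0.8662 = 183.6 K
Heat flows outward, so T_out = T_in − ΔT = 223 − 183.6 = 39.4 °C

T_out = 39.4 °C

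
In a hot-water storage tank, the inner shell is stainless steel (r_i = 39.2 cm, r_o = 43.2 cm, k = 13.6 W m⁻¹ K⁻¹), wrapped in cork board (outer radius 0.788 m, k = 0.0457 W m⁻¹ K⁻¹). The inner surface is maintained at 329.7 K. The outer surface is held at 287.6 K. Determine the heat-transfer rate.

Q = 23.1 W

Series thermal resistances, inner to outer:
  R_stainless steel = (1/0.392 − 1/0.432)/(4πk) = 0.2362/(4π·13.6) = 0.001382 K/W
  R_cork board = (1/0.432 − 1/0.788)/(4πk) = 1.046/(4π·0.0457) = 1.821 K/W
ΣR = 0.001382 + 1.821 = 1.822 K/W
Q = ΔT/ΣR = (329.7 K − 287.6 K)/1.822 = 23.1 W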